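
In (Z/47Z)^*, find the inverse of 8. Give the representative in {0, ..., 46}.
Apply the extended Euclidean algorithm to (47, 8), tracking rows (r, s, t) with s·47 + t·8 = r. Each division r_prev = q·r_cur + r_new produces the new row as (previous row) − q·(current row):
  row A: (47, 1, 0)   [1·47 + 0·8 = 47]
  row B: (8, 0, 1)   [0·47 + 1·8 = 8]
  47 = 5·8 + 7   → row C = row A − 5·row B = (7, 1, −5)   [check: 1·47 − 5·8 = 7]
  8 = 1·7 + 1   → row D = row B − 1·row C = (1, −1, 6)   [check: −1·47 + 6·8 = 1]
  7 = 7·1 + 0   → remainder 0, stop. gcd = 1 (last nonzero row D).
The gcd is 1, so 8 is invertible mod 47. The last nonzero row gives −1·47 + 6·8 = 1, so t = 6. So 8^(−1) ≡ 6 (mod 47). Verify: 8 · 6 = 48 ≡ 1 (mod 47). ✓

Final answer: 8^(−1) ≡ 6 (mod 47)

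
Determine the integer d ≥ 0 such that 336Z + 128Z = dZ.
(336, 128) = (16); d = 16

In the PID Z, (a, b) is generated by gcd(a, b). Compute gcd(336, 128) with the extended Euclidean algorithm, tracking rows (r, s, t) with s·336 + t·128 = r:
  row A: (336, 1, 0)   [1·336 + 0·128 = 336]
  row B: (128, 0, 1)   [0·336 + 1·128 = 128]
  336 = 2·128 + 80   → row C = row A − 2·row B = (80, 1, −2)   [check: 1·336 − 2·128 = 80]
  128 = 1·80 + 48   → row D = row B − 1·row C = (48, −1, 3)   [check: −1·336 + 3·128 = 48]
  80 = 1·48 + 32   → row E = row C − 1·row D = (32, 2, −5)   [check: 2·336 − 5·128 = 32]
  48 = 1·32 + 16   → row F = row D − 1·row E = (16, −3, 8)   [check: −3·336 + 8·128 = 16]
  32 = 2·16 + 0   → remainder 0, stop. gcd = 16 (last nonzero row F).
So gcd(336, 128) = 16, with Bézout identity −3·336 + 8·128 = 16. Containment (⊇): the Bézout identity exhibits 16 as an element of (336, 128), giving (16) ⊆ (336, 128). Containment (⊆): since 16 | 336 and 16 | 128 (336 = 16·21, 128 = 16·8), every Z-linear combination of 336 and 128 is divisible by 16, so (336, 128) ⊆ (16). Therefore (336, 128) = (16), d = 16.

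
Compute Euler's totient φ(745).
φ is multiplicative, with φ(p^e) = p^e − p^(e−1). Factorise 745 = 5 · 149. Then
  φ(745) = (5 − 1) · (149 − 1) = 4 · 148 = 592.

Final answer: φ(745) = 592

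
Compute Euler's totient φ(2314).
φ is multiplicative, with φ(p^e) = p^e − p^(e−1). Factorise 2314 = 2 · 13 · 89. Then
  φ(2314) = (2 − 1) · (13 − 1) · (89 − 1) = 1 · 12 · 88 = 1056.

Final answer: φ(2314) = 1056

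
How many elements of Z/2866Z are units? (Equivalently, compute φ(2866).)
Z/2866Z has φ(2866) = 1432 units

An element a ∈ Z/2866Z is a unit iff gcd(a, 2866) = 1, so the number of units is φ(2866). φ is multiplicative, with φ(p^e) = p^e − p^(e−1). Factorise 2866 = 2 · 1433. Then
  φ(2866) = (2 − 1) · (1433 − 1) = 1 · 1432 = 1432.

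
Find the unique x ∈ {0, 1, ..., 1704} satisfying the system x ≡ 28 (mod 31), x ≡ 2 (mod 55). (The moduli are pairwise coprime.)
The moduli 31, 55 are pairwise coprime, so by the CRT there is a unique solution mod 31·55 = 1705.
Solve by successive substitution. Start with x ≡ 28 (mod 31).
  Combine with x ≡ 2 (mod 55): write x = 28 + 31·t and require 28 + 31·t ≡ 2 (mod 55), i.e. 31·t ≡ 2 − 28 ≡ 29 (mod 55). Since 31^(−1) ≡ 16 (mod 55), t ≡ 16·29 ≡ 24 (mod 55). So x ≡ 28 + 31·24 = 772 (mod 1705).
Unique solution in [0, 1705): x = 772.

Final answer: x ≡ 772 (mod 1705); the representative in [0, 1705) is 772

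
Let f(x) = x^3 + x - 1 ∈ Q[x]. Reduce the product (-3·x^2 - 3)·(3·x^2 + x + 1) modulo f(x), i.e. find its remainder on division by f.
a · b ≡ -3·x^2 - 9·x - 6 (mod f(x))

First multiply in Q[x] without reducing: a · b = -9·x^4 - 3·x^3 - 12·x^2 - 3·x - 3. Now divide by f(x) = x^3 + x - 1, eliminating the leading term at each step:
  leading term -9·x^4: subtract (-9·x)·f(x) = -9·x^4 - 9·x^2 + 9·x, leaving -3·x^3 - 3·x^2 - 12·x - 3
  leading term -3·x^3: subtract (-3)·f(x) = -3·x^3 - 3·x + 3, leaving -3·x^2 - 9·x - 6
The degree is now < 3, so this is the remainder. Hence a · b ≡ -3·x^2 - 9·x - 6 in Q[x]/(f).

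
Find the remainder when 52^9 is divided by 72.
Use repeated squaring. Binary(9) = 1001. Walk through the bits of the exponent 9 left-to-right: at each bit after the leading one, square the running value, then multiply by 52 if the bit is 1 (always reducing mod 72):
  bit 1 = 1 (leading): start with 52.
  bit 2 = 0: square 52^2 = 2704 ≡ 40 (mod 72).
  bit 3 = 0: square 40^2 = 1600 ≡ 16 (mod 72).
  bit 4 = 1: square 16^2 = 256 ≡ 40; bit is 1, so multiply 40·52 = 2080 ≡ 64 (mod 72).
Final value: 52^9 ≡ 64 (mod 72).

Final answer: 64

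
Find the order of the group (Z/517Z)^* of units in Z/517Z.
(Z/517Z)^* consists of the classes a with gcd(a, 517) = 1, so its order is φ(517). φ is multiplicative, with φ(p^e) = p^e − p^(e−1). Factorise 517 = 11 · 47. Then
  φ(517) = (11 − 1) · (47 − 1) = 10 · 46 = 460.
Thus |(Z/517Z)^*| = 460.

Final answer: |(Z/517Z)^*| = 460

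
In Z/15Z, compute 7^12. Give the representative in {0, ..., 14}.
Use repeated squaring. Binary(12) = 1100. Walk through the bits of the exponent 12 left-to-right: at each bit after the leading one, square the running value, then multiply by 7 if the bit is 1 (always reducing mod 15):
  bit 1 = 1 (leading): start with 7.
  bit 2 = 1: square 7^2 = 49 ≡ 4; bit is 1, so multiply 4·7 = 28 ≡ 13 (mod 15).
  bit 3 = 0: square 13^2 = 169 ≡ 4 (mod 15).
  bit 4 = 0: square 4^2 = 16 ≡ 1 (mod 15).
Final value: 7^12 ≡ 1 (mod 15).

Final answer: 1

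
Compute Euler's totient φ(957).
φ is multiplicative, with φ(p^e) = p^e − p^(e−1). Factorise 957 = 3 · 11 · 29. Then
  φ(957) = (3 − 1) · (11 − 1) · (29 − 1) = 2 · 10 · 28 = 560.

Final answer: φ(957) = 560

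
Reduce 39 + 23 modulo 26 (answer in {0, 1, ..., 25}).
10

Reduce the summands first: 39 ≡ 13 (mod 26), so 39 + 23 ≡ 13 + 23 (mod 26). 13 + 23 = 36; 36 = 1·26 + 10, so (39 + 23) mod 26 = 10.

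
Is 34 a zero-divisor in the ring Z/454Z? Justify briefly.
gcd(34, 454) = 2 > 1, so 34 is not a unit in Z/454Z. In Z/nZ every nonzero non-unit is a zero-divisor: explicitly, take b = 454/gcd = 227 ≠ 0 (mod 454); then 34·227 = 7718 = 17·454, i.e. 34·227 ≡ 0 (mod 454). So 34 is a zero-divisor.

Final answer: YES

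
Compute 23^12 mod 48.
1

Use repeated squaring. Binary(12) = 1100. Walk through the bits of the exponent 12 left-to-right: at each bit after the leading one, square the running value, then multiply by 23 if the bit is 1 (always reducing mod 48):
  bit 1 = 1 (leading): start with 23.
  bit 2 = 1: square 23^2 = 529 ≡ 1; bit is 1, so multiply 1·23 = 23 (mod 48).
  bit 3 = 0: square 23^2 = 529 ≡ 1 (mod 48).
  bit 4 = 0: square 1^2 = 1 (mod 48).
Final value: 23^12 ≡ 1 (mod 48).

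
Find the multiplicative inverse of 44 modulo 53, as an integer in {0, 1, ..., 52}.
Apply the extended Euclidean algorithm to (53, 44), tracking rows (r, s, t) with s·53 + t·44 = r. Each division r_prev = q·r_cur + r_new produces the new row as (previous row) − q·(current row):
  row A: (53, 1, 0)   [1·53 + 0·44 = 53]
  row B: (44, 0, 1)   [0·53 + 1·44 = 44]
  53 = 1·44 + 9   → row C = row A − 1·row B = (9, 1, −1)   [check: 1·53 − 1·44 = 9]
  44 = 4·9 + 8   → row D = row B − 4·row C = (8, −4, 5)   [check: −4·53 + 5·44 = 8]
  9 = 1·8 + 1   → row E = row C − 1·row D = (1, 5, −6)   [check: 5·53 − 6·44 = 1]
  8 = 8·1 + 0   → remainder 0, stop. gcd = 1 (last nonzero row E).
The gcd is 1, so 44 is invertible mod 53. The last nonzero row gives 5·53 − 6·44 = 1, so t = −6. So 44^(−1) ≡ −6 ≡ 47 (mod 53). Verify: 44 · 47 = 2068 ≡ 1 (mod 53). ✓

Final answer: 44^(−1) ≡ 47 (mod 53)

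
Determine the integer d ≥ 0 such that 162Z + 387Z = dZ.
(162, 387) = (9); d = 9

In the PID Z, (a, b) is generated by gcd(a, b). Compute gcd(387, 162) with the extended Euclidean algorithm, tracking rows (r, s, t) with s·387 + t·162 = r:
  row A: (387, 1, 0)   [1·387 + 0·162 = 387]
  row B: (162, 0, 1)   [0·387 + 1·162 = 162]
  387 = 2·162 + 63   → row C = row A − 2·row B = (63, 1, −2)   [check: 1·387 − 2·162 = 63]
  162 = 2·63 + 36   → row D = row B − 2·row C = (36, −2, 5)   [check: −2·387 + 5·162 = 36]
  63 = 1·36 + 27   → row E = row C − 1·row D = (27, 3, −7)   [check: 3·387 − 7·162 = 27]
  36 = 1·27 + 9   → row F = row D − 1·row E = (9, −5, 12)   [check: −5·387 + 12·162 = 9]
  27 = 3·9 + 0   → remainder 0, stop. gcd = 9 (last nonzero row F).
So gcd(162, 387) = 9, with Bézout identity −5·387 + 12·162 = 9. Containment (⊇): the Bézout identity exhibits 9 as an element of (162, 387), giving (9) ⊆ (162, 387). Containment (⊆): since 9 | 162 and 9 | 387 (162 = 9·18, 387 = 9·43), every Z-linear combination of 162 and 387 is divisible by 9, so (162, 387) ⊆ (9). Therefore (162, 387) = (9), d = 9.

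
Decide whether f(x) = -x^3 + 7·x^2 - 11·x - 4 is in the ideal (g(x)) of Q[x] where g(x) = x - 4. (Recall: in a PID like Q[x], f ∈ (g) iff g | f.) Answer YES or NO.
YES

In Q[x] the ideal (g) consists of all multiples of g, so f ∈ (g) iff g | f, i.e. iff the remainder of f on division by g is 0. Divide f by g (g is monic, so eliminate the leading term of the running remainder at each step):
  leading term -x^3: subtract (-x^2)·g(x) = -x^3 + 4·x^2, leaving 3·x^2 - 11·x - 4
  leading term 3·x^2: subtract (3·x)·g(x) = 3·x^2 - 12·x, leaving x - 4
  leading term x: subtract (1)·g(x) = x - 4, leaving 0
The remainder is 0, so f(x) = g(x) · h(x) with h(x) = -x^2 + 3·x + 1. Hence g | f, i.e. f ∈ (g).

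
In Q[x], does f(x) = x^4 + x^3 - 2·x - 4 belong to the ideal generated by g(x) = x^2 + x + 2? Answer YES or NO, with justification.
YES

In Q[x] the ideal (g) consists of all multiples of g, so f ∈ (g) iff g | f, i.e. iff the remainder of f on division by g is 0. Divide f by g (g is monic, so eliminate the leading term of the running remainder at each step):
  leading term x^4: subtract (x^2)·g(x) = x^4 + x^3 + 2·x^2, leaving -2·x^2 - 2·x - 4
  leading term -2·x^2: subtract (-2)·g(x) = -2·x^2 - 2·x - 4, leaving 0
The remainder is 0, so f(x) = g(x) · h(x) with h(x) = x^2 - 2. Hence g | f, i.e. f ∈ (g).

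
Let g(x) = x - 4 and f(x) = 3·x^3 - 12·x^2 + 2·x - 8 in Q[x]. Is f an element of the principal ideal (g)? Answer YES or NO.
YES

In Q[x] the ideal (g) consists of all multiples of g, so f ∈ (g) iff g | f, i.e. iff the remainder of f on division by g is 0. Divide f by g (g is monic, so eliminate the leading term of the running remainder at each step):
  leading term 3·x^3: subtract (3·x^2)·g(x) = 3·x^3 - 12·x^2, leaving 2·x - 8
  leading term 2·x: subtract (2)·g(x) = 2·x - 8, leaving 0
The remainder is 0, so f(x) = g(x) · h(x) with h(x) = 3·x^2 + 2. Hence g | f, i.e. f ∈ (g).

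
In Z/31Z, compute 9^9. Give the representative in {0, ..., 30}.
4

Use repeated squaring. Binary(9) = 1001. Walk through the bits of the exponent 9 left-to-right: at each bit after the leading one, square the running value, then multiply by 9 if the bit is 1 (always reducing mod 31):
  bit 1 = 1 (leading): start with 9.
  bit 2 = 0: square 9^2 = 81 ≡ 19 (mod 31).
  bit 3 = 0: square 19^2 = 361 ≡ 20 (mod 31).
  bit 4 = 1: square 20^2 = 400 ≡ 28; bit is 1, so multiply 28·9 = 252 ≡ 4 (mod 31).
Final value: 9^9 ≡ 4 (mod 31).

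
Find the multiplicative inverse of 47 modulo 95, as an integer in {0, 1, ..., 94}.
Apply the extended Euclidean algorithm to (95, 47), tracking rows (r, s, t) with s·95 + t·47 = r. Each division r_prev = q·r_cur + r_new produces the new row as (previous row) − q·(current row):
  row A: (95, 1, 0)   [1·95 + 0·47 = 95]
  row B: (47, 0, 1)   [0·95 + 1·47 = 47]
  95 = 2·47 + 1   → row C = row A − 2·row B = (1, 1, −2)   [check: 1·95 − 2·47 = 1]
  47 = 47·1 + 0   → remainder 0, stop. gcd = 1 (last nonzero row C).
The gcd is 1, so 47 is invertible mod 95. The last nonzero row gives 1·95 − 2·47 = 1, so t = −2. So 47^(−1) ≡ −2 ≡ 93 (mod 95). Verify: 47 · 93 = 4371 ≡ 1 (mod 95). ✓

Final answer: 47^(−1) ≡ 93 (mod 95)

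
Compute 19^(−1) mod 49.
19^(−1) ≡ 31 (mod 49)

Apply the extended Euclidean algorithm to (49, 19), tracking rows (r, s, t) with s·49 + t·19 = r. Each division r_prev = q·r_cur + r_new produces the new row as (previous row) − q·(current row):
  row A: (49, 1, 0)   [1·49 + 0·19 = 49]
  row B: (19, 0, 1)   [0·49 + 1·19 = 19]
  49 = 2·19 + 11   → row C = row A − 2·row B = (11, 1, −2)   [check: 1·49 − 2·19 = 11]
  19 = 1·11 + 8   → row D = row B − 1·row C = (8, −1, 3)   [check: −1·49 + 3·19 = 8]
  11 = 1·8 + 3   → row E = row C − 1·row D = (3, 2, −5)   [check: 2·49 − 5·19 = 3]
  8 = 2·3 + 2   → row F = row D − 2·row E = (2, −5, 13)   [check: −5·49 + 13·19 = 2]
  3 = 1·2 + 1   → row G = row E − 1·row F = (1, 7, −18)   [check: 7·49 − 18·19 = 1]
  2 = 2·1 + 0   → remainder 0, stop. gcd = 1 (last nonzero row G).
The gcd is 1, so 19 is invertible mod 49. The last nonzero row gives 7·49 − 18·19 = 1, so t = −18. So 19^(−1) ≡ −18 ≡ 31 (mod 49). Verify: 19 · 31 = 589 ≡ 1 (mod 49). ✓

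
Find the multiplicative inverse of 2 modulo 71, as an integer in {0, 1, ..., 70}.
Apply the extended Euclidean algorithm to (71, 2), tracking rows (r, s, t) with s·71 + t·2 = r. Each division r_prev = q·r_cur + r_new produces the new row as (previous row) − q·(current row):
  row A: (71, 1, 0)   [1·71 + 0·2 = 71]
  row B: (2, 0, 1)   [0·71 + 1·2 = 2]
  71 = 35·2 + 1   → row C = row A − 35·row B = (1, 1, −35)   [check: 1·71 − 35·2 = 1]
  2 = 2·1 + 0   → remainder 0, stop. gcd = 1 (last nonzero row C).
The gcd is 1, so 2 is invertible mod 71. The last nonzero row gives 1·71 − 35·2 = 1, so t = −35. So 2^(−1) ≡ −35 ≡ 36 (mod 71). Verify: 2 · 36 = 72 ≡ 1 (mod 71). ✓

Final answer: 2^(−1) ≡ 36 (mod 71)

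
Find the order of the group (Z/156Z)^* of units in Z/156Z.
|(Z/156Z)^*| = 48

(Z/156Z)^* consists of the classes a with gcd(a, 156) = 1, so its order is φ(156). φ is multiplicative, with φ(p^e) = p^e − p^(e−1). Factorise 156 = 2^2 · 3 · 13. Then
  φ(156) = (2^2 − 2^1) · (3 − 1) · (13 − 1) = 2 · 2 · 12 = 48.
Thus |(Z/156Z)^*| = 48.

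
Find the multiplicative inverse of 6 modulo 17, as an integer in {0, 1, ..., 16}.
6^(−1) ≡ 3 (mod 17)

Apply the extended Euclidean algorithm to (17, 6), tracking rows (r, s, t) with s·17 + t·6 = r. Each division r_prev = q·r_cur + r_new produces the new row as (previous row) − q·(current row):
  row A: (17, 1, 0)   [1·17 + 0·6 = 17]
  row B: (6, 0, 1)   [0·17 + 1·6 = 6]
  17 = 2·6 + 5   → row C = row A − 2·row B = (5, 1, −2)   [check: 1·17 − 2·6 = 5]
  6 = 1·5 + 1   → row D = row B − 1·row C = (1, −1, 3)   [check: −1·17 + 3·6 = 1]
  5 = 5·1 + 0   → remainder 0, stop. gcd = 1 (last nonzero row D).
The gcd is 1, so 6 is invertible mod 17. The last nonzero row gives −1·17 + 3·6 = 1, so t = 3. So 6^(−1) ≡ 3 (mod 17). Verify: 6 · 3 = 18 ≡ 1 (mod 17). ✓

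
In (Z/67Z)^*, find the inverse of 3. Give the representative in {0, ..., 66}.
3^(−1) ≡ 45 (mod 67)

Apply the extended Euclidean algorithm to (67, 3), tracking rows (r, s, t) with s·67 + t·3 = r. Each division r_prev = q·r_cur + r_new produces the new row as (previous row) − q·(current row):
  row A: (67, 1, 0)   [1·67 + 0·3 = 67]
  row B: (3, 0, 1)   [0·67 + 1·3 = 3]
  67 = 22·3 + 1   → row C = row A − 22·row B = (1, 1, −22)   [check: 1·67 − 22·3 = 1]
  3 = 3·1 + 0   → remainder 0, stop. gcd = 1 (last nonzero row C).
The gcd is 1, so 3 is invertible mod 67. The last nonzero row gives 1·67 − 22·3 = 1, so t = −22. So 3^(−1) ≡ −22 ≡ 45 (mod 67). Verify: 3 · 45 = 135 ≡ 1 (mod 67). ✓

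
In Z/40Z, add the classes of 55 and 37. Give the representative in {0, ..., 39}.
Reduce the summands first: 55 ≡ 15 (mod 40), so 55 + 37 ≡ 15 + 37 (mod 40). 15 + 37 = 52; 52 = 1·40 + 12, so (55 + 37) mod 40 = 12.

Final answer: 12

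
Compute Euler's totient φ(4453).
φ(4453) = 4320

φ is multiplicative, with φ(p^e) = p^e − p^(e−1). Factorise 4453 = 61 · 73. Then
  φ(4453) = (61 − 1) · (73 − 1) = 60 · 72 = 4320.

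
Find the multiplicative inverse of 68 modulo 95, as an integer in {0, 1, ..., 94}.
Apply the extended Euclidean algorithm to (95, 68), tracking rows (r, s, t) with s·95 + t·68 = r. Each division r_prev = q·r_cur + r_new produces the new row as (previous row) − q·(current row):
  row A: (95, 1, 0)   [1·95 + 0·68 = 95]
  row B: (68, 0, 1)   [0·95 + 1·68 = 68]
  95 = 1·68 + 27   → row C = row A − 1·row B = (27, 1, −1)   [check: 1·95 − 1·68 = 27]
  68 = 2·27 + 14   → row D = row B − 2·row C = (14, −2, 3)   [check: −2·95 + 3·68 = 14]
  27 = 1·14 + 13   → row E = row C − 1·row D = (13, 3, −4)   [check: 3·95 − 4·68 = 13]
  14 = 1·13 + 1   → row F = row D − 1·row E = (1, −5, 7)   [check: −5·95 + 7·68 = 1]
  13 = 13·1 + 0   → remainder 0, stop. gcd = 1 (last nonzero row F).
The gcd is 1, so 68 is invertible mod 95. The last nonzero row gives −5·95 + 7·68 = 1, so t = 7. So 68^(−1) ≡ 7 (mod 95). Verify: 68 · 7 = 476 ≡ 1 (mod 95). ✓

Final answer: 68^(−1) ≡ 7 (mod 95)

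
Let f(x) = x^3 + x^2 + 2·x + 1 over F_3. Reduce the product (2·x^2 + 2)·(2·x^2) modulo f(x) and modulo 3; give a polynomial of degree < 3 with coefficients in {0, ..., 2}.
a · b ≡ x + 1 (mod f(x))

Multiply as integer polynomials: a · b = 4·x^4 + 4·x^2. Reducing coefficients mod 3: a · b ≡ x^4 + x^2. Now divide by f(x) = x^3 + x^2 + 2·x + 1 in F_3[x], eliminating the leading term at each step:
  leading term x^4: subtract (x)·f(x) = x^4 + x^3 + 2·x^2 + x, leaving 2·x^3 + 2·x^2 + 2·x (coefficients mod 3)
  leading term 2·x^3: subtract (2)·f(x) = 2·x^3 + 2·x^2 + x + 2, leaving x + 1 (coefficients mod 3)
The degree is now < 3, so this is the remainder. Hence a · b ≡ x + 1 in F_3[x]/(f).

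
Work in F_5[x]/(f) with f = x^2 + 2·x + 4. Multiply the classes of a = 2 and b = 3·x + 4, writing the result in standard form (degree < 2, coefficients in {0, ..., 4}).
Multiply as integer polynomials: a · b = 6·x + 8. Reducing coefficients mod 5: a · b ≡ x + 3. This already has degree < 2, so no reduction by f is needed. Hence a · b ≡ x + 3 in F_5[x]/(f).

Final answer: a · b ≡ x + 3 (mod f(x))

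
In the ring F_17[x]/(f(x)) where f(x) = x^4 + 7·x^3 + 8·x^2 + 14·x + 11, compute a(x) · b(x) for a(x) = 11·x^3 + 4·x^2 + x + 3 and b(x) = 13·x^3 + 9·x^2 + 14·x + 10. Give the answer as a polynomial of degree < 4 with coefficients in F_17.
Multiply as integer polynomials: a · b = 143·x^6 + 151·x^5 + 203·x^4 + 214·x^3 + 81·x^2 + 52·x + 30. Reducing coefficients mod 17: a · b ≡ 7·x^6 + 15·x^5 + 16·x^4 + 10·x^3 + 13·x^2 + x + 13. Now divide by f(x) = x^4 + 7·x^3 + 8·x^2 + 14·x + 11 in F_17[x], eliminating the leading term at each step:
  leading term 7·x^6: subtract (7·x^2)·f(x) = 7·x^6 + 15·x^5 + 5·x^4 + 13·x^3 + 9·x^2, leaving 11·x^4 + 14·x^3 + 4·x^2 + x + 13 (coefficients mod 17)
  leading term 11·x^4: subtract (11)·f(x) = 11·x^4 + 9·x^3 + 3·x^2 + x + 2, leaving 5·x^3 + x^2 + 11 (coefficients mod 17)
The degree is now < 4, so this is the remainder. Hence a · b ≡ 5·x^3 + x^2 + 11 in F_17[x]/(f).

Final answer: a · b ≡ 5·x^3 + x^2 + 11 (mod f(x))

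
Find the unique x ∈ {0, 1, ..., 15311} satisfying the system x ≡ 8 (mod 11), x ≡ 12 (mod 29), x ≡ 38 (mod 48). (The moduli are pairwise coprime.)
x ≡ 998 (mod 15312); the representative in [0, 15312) is 998

The moduli 11, 29, 48 are pairwise coprime, so by the CRT there is a unique solution mod 11·29·48 = 15312.
Solve by successive substitution. Start with x ≡ 8 (mod 11).
  Combine with x ≡ 12 (mod 29): write x = 8 + 11·t and require 8 + 11·t ≡ 12 (mod 29), i.e. 11·t ≡ 12 − 8 ≡ 4 (mod 29). Since 11^(−1) ≡ 8 (mod 29), t ≡ 8·4 ≡ 3 (mod 29). So x ≡ 8 + 11·3 = 41 (mod 319).
  Combine with x ≡ 38 (mod 48): write x = 41 + 319·t and require 41 + 319·t ≡ 38 (mod 48), i.e. 319·t ≡ 38 − 41 ≡ 45 (mod 48). Since 319^(−1) ≡ 31 (mod 48) (319 ≡ 31 (mod 48)), t ≡ 31·45 ≡ 3 (mod 48). So x ≡ 41 + 319·3 = 998 (mod 15312).
Unique solution in [0, 15312): x = 998.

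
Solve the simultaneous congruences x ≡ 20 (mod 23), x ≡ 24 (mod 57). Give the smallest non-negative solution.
The moduli 23, 57 are pairwise coprime, so by the CRT there is a unique solution mod 23·57 = 1311.
Solve by successive substitution. Start with x ≡ 20 (mod 23).
  Combine with x ≡ 24 (mod 57): write x = 20 + 23·t and require 20 + 23·t ≡ 24 (mod 57), i.e. 23·t ≡ 24 − 20 ≡ 4 (mod 57). Since 23^(−1) ≡ 5 (mod 57), t ≡ 5·4 ≡ 20 (mod 57). So x ≡ 20 + 23·20 = 480 (mod 1311).
Unique solution in [0, 1311): x = 480.

Final answer: x ≡ 480 (mod 1311); the representative in [0, 1311) is 480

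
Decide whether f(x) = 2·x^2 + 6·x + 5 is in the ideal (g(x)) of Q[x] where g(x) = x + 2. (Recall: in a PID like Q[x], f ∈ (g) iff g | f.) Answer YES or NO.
In Q[x] the ideal (g) consists of all multiples of g, so f ∈ (g) iff g | f, i.e. iff the remainder of f on division by g is 0. Divide f by g (g is monic, so eliminate the leading term of the running remainder at each step):
  leading term 2·x^2: subtract (2·x)·g(x) = 2·x^2 + 4·x, leaving 2·x + 5
  leading term 2·x: subtract (2)·g(x) = 2·x + 4, leaving 1
The remainder r(x) = 1 ≠ 0 (and deg r < deg g), so g ∤ f, i.e. f ∉ (g).

Final answer: NO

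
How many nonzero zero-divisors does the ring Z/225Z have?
In Z/225Z each nonzero element is either a unit (gcd with 225 is 1) or a zero-divisor (gcd > 1). The number of units is φ(225): factorise 225 = 3^2 · 5^2, so φ(225) = (3^2 − 3^1) · (5^2 − 5^1) = 6 · 20 = 120. The nonzero elements number 225 − 1 = 224. Hence the nonzero zero-divisors number 224 − 120 = 104.

Final answer: Z/225Z has 104 nonzero zero-divisors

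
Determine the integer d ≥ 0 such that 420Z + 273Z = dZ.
In the PID Z, (a, b) is generated by gcd(a, b). Compute gcd(420, 273) with the extended Euclidean algorithm, tracking rows (r, s, t) with s·420 + t·273 = r:
  row A: (420, 1, 0)   [1·420 + 0·273 = 420]
  row B: (273, 0, 1)   [0·420 + 1·273 = 273]
  420 = 1·273 + 147   → row C = row A − 1·row B = (147, 1, −1)   [check: 1·420 − 1·273 = 147]
  273 = 1·147 + 126   → row D = row B − 1·row C = (126, −1, 2)   [check: −1·420 + 2·273 = 126]
  147 = 1·126 + 21   → row E = row C − 1·row D = (21, 2, −3)   [check: 2·420 − 3·273 = 21]
  126 = 6·21 + 0   → remainder 0, stop. gcd = 21 (last nonzero row E).
So gcd(420, 273) = 21, with Bézout identity 2·420 − 3·273 = 21. Containment (⊇): the Bézout identity exhibits 21 as an element of (420, 273), giving (21) ⊆ (420, 273). Containment (⊆): since 21 | 420 and 21 | 273 (420 = 21·20, 273 = 21·13), every Z-linear combination of 420 and 273 is divisible by 21, so (420, 273) ⊆ (21). Therefore (420, 273) = (21), d = 21.

Final answer: (420, 273) = (21); d = 21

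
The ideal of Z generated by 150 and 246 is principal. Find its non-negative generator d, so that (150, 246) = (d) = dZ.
(150, 246) = (6); d = 6

In the PID Z, (a, b) is generated by gcd(a, b). Compute gcd(246, 150) with the extended Euclidean algorithm, tracking rows (r, s, t) with s·246 + t·150 = r:
  row A: (246, 1, 0)   [1·246 + 0·150 = 246]
  row B: (150, 0, 1)   [0·246 + 1·150 = 150]
  246 = 1·150 + 96   → row C = row A − 1·row B = (96, 1, −1)   [check: 1·246 − 1·150 = 96]
  150 = 1·96 + 54   → row D = row B − 1·row C = (54, −1, 2)   [check: −1·246 + 2·150 = 54]
  96 = 1·54 + 42   → row E = row C − 1·row D = (42, 2, −3)   [check: 2·246 − 3·150 = 42]
  54 = 1·42 + 12   → row F = row D − 1·row E = (12, −3, 5)   [check: −3·246 + 5·150 = 12]
  42 = 3·12 + 6   → row G = row E − 3·row F = (6, 11, −18)   [check: 11·246 − 18·150 = 6]
  12 = 2·6 + 0   → remainder 0, stop. gcd = 6 (last nonzero row G).
So gcd(150, 246) = 6, with Bézout identity 11·246 − 18·150 = 6. Containment (⊇): the Bézout identity exhibits 6 as an element of (150, 246), giving (6) ⊆ (150, 246). Containment (⊆): since 6 | 150 and 6 | 246 (150 = 6·25, 246 = 6·41), every Z-linear combination of 150 and 246 is divisible by 6, so (150, 246) ⊆ (6). Therefore (150, 246) = (6), d = 6.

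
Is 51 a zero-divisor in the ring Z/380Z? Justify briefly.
gcd(51, 380) = 1, so 51 is a unit in Z/380Z (it has a multiplicative inverse). A unit cannot be a zero-divisor: if 51·b ≡ 0 then multiplying both sides by 51^(−1) gives b ≡ 0. So 51 is not a zero-divisor.

Final answer: NO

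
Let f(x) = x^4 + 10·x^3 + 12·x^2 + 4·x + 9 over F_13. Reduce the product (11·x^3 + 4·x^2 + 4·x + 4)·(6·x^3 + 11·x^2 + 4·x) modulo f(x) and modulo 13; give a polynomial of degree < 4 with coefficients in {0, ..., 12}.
Multiply as integer polynomials: a · b = 66·x^6 + 145·x^5 + 112·x^4 + 84·x^3 + 60·x^2 + 16·x. Reducing coefficients mod 13: a · b ≡ x^6 + 2·x^5 + 8·x^4 + 6·x^3 + 8·x^2 + 3·x. Now divide by f(x) = x^4 + 10·x^3 + 12·x^2 + 4·x + 9 in F_13[x], eliminating the leading term at each step:
  leading term x^6: subtract (x^2)·f(x) = x^6 + 10·x^5 + 12·x^4 + 4·x^3 + 9·x^2, leaving 5·x^5 + 9·x^4 + 2·x^3 + 12·x^2 + 3·x (coefficients mod 13)
  leading term 5·x^5: subtract (5·x)·f(x) = 5·x^5 + 11·x^4 + 8·x^3 + 7·x^2 + 6·x, leaving 11·x^4 + 7·x^3 + 5·x^2 + 10·x (coefficients mod 13)
  leading term 11·x^4: subtract (11)·f(x) = 11·x^4 + 6·x^3 + 2·x^2 + 5·x + 8, leaving x^3 + 3·x^2 + 5·x + 5 (coefficients mod 13)
The degree is now < 4, so this is the remainder. Hence a · b ≡ x^3 + 3·x^2 + 5·x + 5 in F_13[x]/(f).

Final answer: a · b ≡ x^3 + 3·x^2 + 5·x + 5 (mod f(x))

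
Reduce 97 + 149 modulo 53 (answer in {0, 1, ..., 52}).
34

Reduce the summands first: 97 ≡ 44, 149 ≡ 43 (mod 53), so 97 + 149 ≡ 44 + 43 (mod 53). 44 + 43 = 87; 87 = 1·53 + 34, so (97 + 149) mod 53 = 34.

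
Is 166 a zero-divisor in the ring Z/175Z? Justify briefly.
gcd(166, 175) = 1, so 166 is a unit in Z/175Z (it has a multiplicative inverse). A unit cannot be a zero-divisor: if 166·b ≡ 0 then multiplying both sides by 166^(−1) gives b ≡ 0. So 166 is not a zero-divisor.

Final answer: NO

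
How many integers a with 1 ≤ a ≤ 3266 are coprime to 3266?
1540

The number of a ∈ {1, ..., 3266} with gcd(a, 3266) = 1 is by definition Euler's totient φ(3266). φ is multiplicative, with φ(p^e) = p^e − p^(e−1). Factorise 3266 = 2 · 23 · 71. Then
  φ(3266) = (2 − 1) · (23 − 1) · (71 − 1) = 1 · 22 · 70 = 1540.
So there are 1540 such integers.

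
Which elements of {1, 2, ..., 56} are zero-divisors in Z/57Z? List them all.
An element a ∈ Z/57Z (with a ≠ 0) is a zero-divisor iff gcd(a, 57) > 1 (because a is a unit precisely when gcd(a, n) = 1, and in Z/nZ every nonzero, non-unit element is a zero-divisor). Scan a = 1, ..., 56 and keep those with gcd(a, 57) > 1:
  gcd(3, 57) = 3, gcd(6, 57) = 3, gcd(9, 57) = 3, gcd(12, 57) = 3, gcd(15, 57) = 3, gcd(18, 57) = 3, gcd(19, 57) = 19, gcd(21, 57) = 3, gcd(24, 57) = 3, gcd(27, 57) = 3, gcd(30, 57) = 3, gcd(33, 57) = 3, gcd(36, 57) = 3, gcd(38, 57) = 19, gcd(39, 57) = 3, gcd(42, 57) = 3, gcd(45, 57) = 3, gcd(48, 57) = 3, gcd(51, 57) = 3, gcd(54, 57) = 3.
All other a ∈ {1, ..., 56} have gcd(a, 57) = 1 and are units. So the nonzero zero-divisors are exactly the 20 values of a appearing in this scan.

Final answer: nonzero zero-divisors of Z/57Z = {3, 6, 9, 12, 15, 18, 19, 21, 24, 27, 30, 33, 36, 38, 39, 42, 45, 48, 51, 54}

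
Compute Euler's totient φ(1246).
φ(1246) = 528

φ is multiplicative, with φ(p^e) = p^e − p^(e−1). Factorise 1246 = 2 · 7 · 89. Then
  φ(1246) = (2 − 1) · (7 − 1) · (89 − 1) = 1 · 6 · 88 = 528.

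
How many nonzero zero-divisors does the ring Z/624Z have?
Z/624Z has 431 nonzero zero-divisors

In Z/624Z each nonzero element is either a unit (gcd with 624 is 1) or a zero-divisor (gcd > 1). The number of units is φ(624): factorise 624 = 2^4 · 3 · 13, so φ(624) = (2^4 − 2^3) · (3 − 1) · (13 − 1) = 8 · 2 · 12 = 192. The nonzero elements number 624 − 1 = 623. Hence the nonzero zero-divisors number 623 − 192 = 431.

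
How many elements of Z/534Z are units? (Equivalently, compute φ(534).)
An element a ∈ Z/534Z is a unit iff gcd(a, 534) = 1, so the number of units is φ(534). φ is multiplicative, with φ(p^e) = p^e − p^(e−1). Factorise 534 = 2 · 3 · 89. Then
  φ(534) = (2 − 1) · (3 − 1) · (89 − 1) = 1 · 2 · 88 = 176.

Final answer: Z/534Z has φ(534) = 176 units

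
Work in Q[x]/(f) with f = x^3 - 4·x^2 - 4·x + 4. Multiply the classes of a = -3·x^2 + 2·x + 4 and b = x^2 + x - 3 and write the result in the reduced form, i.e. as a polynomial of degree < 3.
a · b ≡ -49·x^2 - 42·x + 40 (mod f(x))

First multiply in Q[x] without reducing: a · b = -3·x^4 - x^3 + 15·x^2 - 2·x - 12. Now divide by f(x) = x^3 - 4·x^2 - 4·x + 4, eliminating the leading term at each step:
  leading term -3·x^4: subtract (-3·x)·f(x) = -3·x^4 + 12·x^3 + 12·x^2 - 12·x, leaving -13·x^3 + 3·x^2 + 10·x - 12
  leading term -13·x^3: subtract (-13)·f(x) = -13·x^3 + 52·x^2 + 52·x - 52, leaving -49·x^2 - 42·x + 40
The degree is now < 3, so this is the remainder. Hence a · b ≡ -49·x^2 - 42·x + 40 in Q[x]/(f).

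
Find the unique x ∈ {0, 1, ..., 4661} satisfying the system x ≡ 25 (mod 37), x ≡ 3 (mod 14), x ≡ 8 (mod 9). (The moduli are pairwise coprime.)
x ≡ 395 (mod 4662); the representative in [0, 4662) is 395

The moduli 37, 14, 9 are pairwise coprime, so by the CRT there is a unique solution mod 37·14·9 = 4662.
Solve by successive substitution. Start with x ≡ 25 (mod 37).
  Combine with x ≡ 3 (mod 14): write x = 25 + 37·t and require 25 + 37·t ≡ 3 (mod 14), i.e. 37·t ≡ 3 − 25 ≡ 6 (mod 14). Since 37^(−1) ≡ 11 (mod 14) (37 ≡ 9 (mod 14)), t ≡ 11·6 ≡ 10 (mod 14). So x ≡ 25 + 37·10 = 395 (mod 518).
  Combine with x ≡ 8 (mod 9): write x = 395 + 518·t and require 395 + 518·t ≡ 8 (mod 9), i.e. 518·t ≡ 8 − 395 ≡ 0 (mod 9). Since 518^(−1) ≡ 2 (mod 9) (518 ≡ 5 (mod 9)), t ≡ 2·0 ≡ 0 (mod 9). So x ≡ 395 + 518·0 = 395 (mod 4662).
Unique solution in [0, 4662): x = 395.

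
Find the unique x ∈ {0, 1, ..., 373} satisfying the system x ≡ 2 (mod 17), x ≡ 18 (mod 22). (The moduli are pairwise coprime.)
The moduli 17, 22 are pairwise coprime, so by the CRT there is a unique solution mod 17·22 = 374.
Solve by successive substitution. Start with x ≡ 2 (mod 17).
  Combine with x ≡ 18 (mod 22): write x = 2 + 17·t and require 2 + 17·t ≡ 18 (mod 22), i.e. 17·t ≡ 18 − 2 ≡ 16 (mod 22). Since 17^(−1) ≡ 13 (mod 22), t ≡ 13·16 ≡ 10 (mod 22). So x ≡ 2 + 17·10 = 172 (mod 374).
Unique solution in [0, 374): x = 172.

Final answer: x ≡ 172 (mod 374); the representative in [0, 374) is 172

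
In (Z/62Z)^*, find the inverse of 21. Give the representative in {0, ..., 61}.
Apply the extended Euclidean algorithm to (62, 21), tracking rows (r, s, t) with s·62 + t·21 = r. Each division r_prev = q·r_cur + r_new produces the new row as (previous row) − q·(current row):
  row A: (62, 1, 0)   [1·62 + 0·21 = 62]
  row B: (21, 0, 1)   [0·62 + 1·21 = 21]
  62 = 2·21 + 20   → row C = row A − 2·row B = (20, 1, −2)   [check: 1·62 − 2·21 = 20]
  21 = 1·20 + 1   → row D = row B − 1·row C = (1, −1, 3)   [check: −1·62 + 3·21 = 1]
  20 = 20·1 + 0   → remainder 0, stop. gcd = 1 (last nonzero row D).
The gcd is 1, so 21 is invertible mod 62. The last nonzero row gives −1·62 + 3·21 = 1, so t = 3. So 21^(−1) ≡ 3 (mod 62). Verify: 21 · 3 = 63 ≡ 1 (mod 62). ✓

Final answer: 21^(−1) ≡ 3 (mod 62)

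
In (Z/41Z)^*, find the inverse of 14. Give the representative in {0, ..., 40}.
Apply the extended Euclidean algorithm to (41, 14), tracking rows (r, s, t) with s·41 + t·14 = r. Each division r_prev = q·r_cur + r_new produces the new row as (previous row) − q·(current row):
  row A: (41, 1, 0)   [1·41 + 0·14 = 41]
  row B: (14, 0, 1)   [0·41 + 1·14 = 14]
  41 = 2·14 + 13   → row C = row A − 2·row B = (13, 1, −2)   [check: 1·41 − 2·14 = 13]
  14 = 1·13 + 1   → row D = row B − 1·row C = (1, −1, 3)   [check: −1·41 + 3·14 = 1]
  13 = 13·1 + 0   → remainder 0, stop. gcd = 1 (last nonzero row D).
The gcd is 1, so 14 is invertible mod 41. The last nonzero row gives −1·41 + 3·14 = 1, so t = 3. So 14^(−1) ≡ 3 (mod 41). Verify: 14 · 3 = 42 ≡ 1 (mod 41). ✓

Final answer: 14^(−1) ≡ 3 (mod 41)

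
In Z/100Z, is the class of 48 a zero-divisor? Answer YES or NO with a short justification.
gcd(48, 100) = 4 > 1, so 48 is not a unit in Z/100Z. In Z/nZ every nonzero non-unit is a zero-divisor: explicitly, take b = 100/gcd = 25 ≠ 0 (mod 100); then 48·25 = 1200 = 12·100, i.e. 48·25 ≡ 0 (mod 100). So 48 is a zero-divisor.

Final answer: YES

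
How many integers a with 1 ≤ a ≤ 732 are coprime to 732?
The number of a ∈ {1, ..., 732} with gcd(a, 732) = 1 is by definition Euler's totient φ(732). φ is multiplicative, with φ(p^e) = p^e − p^(e−1). Factorise 732 = 2^2 · 3 · 61. Then
  φ(732) = (2^2 − 2^1) · (3 − 1) · (61 − 1) = 2 · 2 · 60 = 240.
So there are 240 such integers.

Final answer: 240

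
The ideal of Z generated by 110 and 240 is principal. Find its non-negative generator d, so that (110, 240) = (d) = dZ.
In the PID Z, (a, b) is generated by gcd(a, b). Compute gcd(240, 110) with the extended Euclidean algorithm, tracking rows (r, s, t) with s·240 + t·110 = r:
  row A: (240, 1, 0)   [1·240 + 0·110 = 240]
  row B: (110, 0, 1)   [0·240 + 1·110 = 110]
  240 = 2·110 + 20   → row C = row A − 2·row B = (20, 1, −2)   [check: 1·240 − 2·110 = 20]
  110 = 5·20 + 10   → row D = row B − 5·row C = (10, −5, 11)   [check: −5·240 + 11·110 = 10]
  20 = 2·10 + 0   → remainder 0, stop. gcd = 10 (last nonzero row D).
So gcd(110, 240) = 10, with Bézout identity −5·240 + 11·110 = 10. Containment (⊇): the Bézout identity exhibits 10 as an element of (110, 240), giving (10) ⊆ (110, 240). Containment (⊆): since 10 | 110 and 10 | 240 (110 = 10·11, 240 = 10·24), every Z-linear combination of 110 and 240 is divisible by 10, so (110, 240) ⊆ (10). Therefore (110, 240) = (10), d = 10.

Final answer: (110, 240) = (10); d = 10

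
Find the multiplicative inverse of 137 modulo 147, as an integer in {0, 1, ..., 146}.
137^(−1) ≡ 44 (mod 147)

Apply the extended Euclidean algorithm to (147, 137), tracking rows (r, s, t) with s·147 + t·137 = r. Each division r_prev = q·r_cur + r_new produces the new row as (previous row) − q·(current row):
  row A: (147, 1, 0)   [1·147 + 0·137 = 147]
  row B: (137, 0, 1)   [0·147 + 1·137 = 137]
  147 = 1·137 + 10   → row C = row A − 1·row B = (10, 1, −1)   [check: 1·147 − 1·137 = 10]
  137 = 13·10 + 7   → row D = row B − 13·row C = (7, −13, 14)   [check: −13·147 + 14·137 = 7]
  10 = 1·7 + 3   → row E = row C − 1·row D = (3, 14, −15)   [check: 14·147 − 15·137 = 3]
  7 = 2·3 + 1   → row F = row D − 2·row E = (1, −41, 44)   [check: −41·147 + 44·137 = 1]
  3 = 3·1 + 0   → remainder 0, stop. gcd = 1 (last nonzero row F).
The gcd is 1, so 137 is invertible mod 147. The last nonzero row gives −41·147 + 44·137 = 1, so t = 44. So 137^(−1) ≡ 44 (mod 147). Verify: 137 · 44 = 6028 ≡ 1 (mod 147). ✓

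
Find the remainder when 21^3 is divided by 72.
Use repeated squaring. Binary(3) = 11. Walk through the bits of the exponent 3 left-to-right: at each bit after the leading one, square the running value, then multiply by 21 if the bit is 1 (always reducing mod 72):
  bit 1 = 1 (leading): start with 21.
  bit 2 = 1: square 21^2 = 441 ≡ 9; bit is 1, so multiply 9·21 = 189 ≡ 45 (mod 72).
Final value: 21^3 ≡ 45 (mod 72).

Final answer: 45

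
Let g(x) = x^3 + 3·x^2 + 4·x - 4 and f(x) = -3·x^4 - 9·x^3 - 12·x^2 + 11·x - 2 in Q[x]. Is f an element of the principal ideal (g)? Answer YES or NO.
NO

In Q[x] the ideal (g) consists of all multiples of g, so f ∈ (g) iff g | f, i.e. iff the remainder of f on division by g is 0. Divide f by g (g is monic, so eliminate the leading term of the running remainder at each step):
  leading term -3·x^4: subtract (-3·x)·g(x) = -3·x^4 - 9·x^3 - 12·x^2 + 12·x, leaving -x - 2
The remainder r(x) = -x - 2 ≠ 0 (and deg r < deg g), so g ∤ f, i.e. f ∉ (g).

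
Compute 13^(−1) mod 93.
Apply the extended Euclidean algorithm to (93, 13), tracking rows (r, s, t) with s·93 + t·13 = r. Each division r_prev = q·r_cur + r_new produces the new row as (previous row) − q·(current row):
  row A: (93, 1, 0)   [1·93 + 0·13 = 93]
  row B: (13, 0, 1)   [0·93 + 1·13 = 13]
  93 = 7·13 + 2   → row C = row A − 7·row B = (2, 1, −7)   [check: 1·93 − 7·13 = 2]
  13 = 6·2 + 1   → row D = row B − 6·row C = (1, −6, 43)   [check: −6·93 + 43·13 = 1]
  2 = 2·1 + 0   → remainder 0, stop. gcd = 1 (last nonzero row D).
The gcd is 1, so 13 is invertible mod 93. The last nonzero row gives −6·93 + 43·13 = 1, so t = 43. So 13^(−1) ≡ 43 (mod 93). Verify: 13 · 43 = 559 ≡ 1 (mod 93). ✓

Final answer: 13^(−1) ≡ 43 (mod 93)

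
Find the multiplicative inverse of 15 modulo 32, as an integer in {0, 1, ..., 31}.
15^(−1) ≡ 15 (mod 32)

Apply the extended Euclidean algorithm to (32, 15), tracking rows (r, s, t) with s·32 + t·15 = r. Each division r_prev = q·r_cur + r_new produces the new row as (previous row) − q·(current row):
  row A: (32, 1, 0)   [1·32 + 0·15 = 32]
  row B: (15, 0, 1)   [0·32 + 1·15 = 15]
  32 = 2·15 + 2   → row C = row A − 2·row B = (2, 1, −2)   [check: 1·32 − 2·15 = 2]
  15 = 7·2 + 1   → row D = row B − 7·row C = (1, −7, 15)   [check: −7·32 + 15·15 = 1]
  2 = 2·1 + 0   → remainder 0, stop. gcd = 1 (last nonzero row D).
The gcd is 1, so 15 is invertible mod 32. The last nonzero row gives −7·32 + 15·15 = 1, so t = 15. So 15^(−1) ≡ 15 (mod 32). Verify: 15 · 15 = 225 ≡ 1 (mod 32). ✓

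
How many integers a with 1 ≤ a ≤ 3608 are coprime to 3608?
1600

The number of a ∈ {1, ..., 3608} with gcd(a, 3608) = 1 is by definition Euler's totient φ(3608). φ is multiplicative, with φ(p^e) = p^e − p^(e−1). Factorise 3608 = 2^3 · 11 · 41. Then
  φ(3608) = (2^3 − 2^2) · (11 − 1) · (41 − 1) = 4 · 10 · 40 = 1600.
So there are 1600 such integers.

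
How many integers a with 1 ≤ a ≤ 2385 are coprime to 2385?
1248

The number of a ∈ {1, ..., 2385} with gcd(a, 2385) = 1 is by definition Euler's totient φ(2385). φ is multiplicative, with φ(p^e) = p^e − p^(e−1). Factorise 2385 = 3^2 · 5 · 53. Then
  φ(2385) = (3^2 − 3^1) · (5 − 1) · (53 − 1) = 6 · 4 · 52 = 1248.
So there are 1248 such integers.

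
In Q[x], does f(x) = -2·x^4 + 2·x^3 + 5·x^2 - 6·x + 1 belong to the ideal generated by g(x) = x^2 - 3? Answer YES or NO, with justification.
In Q[x] the ideal (g) consists of all multiples of g, so f ∈ (g) iff g | f, i.e. iff the remainder of f on division by g is 0. Divide f by g (g is monic, so eliminate the leading term of the running remainder at each step):
  leading term -2·x^4: subtract (-2·x^2)·g(x) = -2·x^4 + 6·x^2, leaving 2·x^3 - x^2 - 6·x + 1
  leading term 2·x^3: subtract (2·x)·g(x) = 2·x^3 - 6·x, leaving 1 - x^2
  leading term -x^2: subtract (-1)·g(x) = 3 - x^2, leaving -2
The remainder r(x) = -2 ≠ 0 (and deg r < deg g), so g ∤ f, i.e. f ∉ (g).

Final answer: NO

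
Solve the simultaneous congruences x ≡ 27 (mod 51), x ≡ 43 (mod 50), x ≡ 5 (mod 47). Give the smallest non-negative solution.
The moduli 51, 50, 47 are pairwise coprime, so by the CRT there is a unique solution mod 51·50·47 = 119850.
Solve by successive substitution. Start with x ≡ 27 (mod 51).
  Combine with x ≡ 43 (mod 50): write x = 27 + 51·t and require 27 + 51·t ≡ 43 (mod 50), i.e. 51·t ≡ 43 − 27 ≡ 16 (mod 50). Since 51^(−1) ≡ 1 (mod 50) (51 ≡ 1 (mod 50)), t ≡ 1·16 ≡ 16 (mod 50). So x ≡ 27 + 51·16 = 843 (mod 2550).
  Combine with x ≡ 5 (mod 47): write x = 843 + 2550·t and require 843 + 2550·t ≡ 5 (mod 47), i.e. 2550·t ≡ 5 − 843 ≡ 8 (mod 47). Since 2550^(−1) ≡ 4 (mod 47) (2550 ≡ 12 (mod 47)), t ≡ 4·8 ≡ 32 (mod 47). So x ≡ 843 + 2550·32 = 82443 (mod 119850).
Unique solution in [0, 119850): x = 82443.

Final answer: x ≡ 82443 (mod 119850); the representative in [0, 119850) is 82443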